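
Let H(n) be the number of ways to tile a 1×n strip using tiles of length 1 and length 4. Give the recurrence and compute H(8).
Condition on the last tile: it has length 1 (leaving a 1×(n-1) strip) or length 4 (leaving a 1×(n-4) strip), so H(n) = H(n-1) + H(n-4) (order-4 linear recurrence).
For 0 ≤ i < 4 only unit tiles fit, so H(i) = 1.
Iterating the recurrence: H(4) = 2, H(5) = 3, H(6) = 4, H(7) = 5, H(8) = 7.

H(n) = H(n-1) + H(n-4), with H(i) = 1 for 0 ≤ i < 4; H(8) = 7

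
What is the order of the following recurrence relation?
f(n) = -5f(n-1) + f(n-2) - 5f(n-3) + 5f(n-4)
The order is the largest lag k for which f(n-k) appears. Here the deepest term is f(n-4), so the order is 4.

Order 4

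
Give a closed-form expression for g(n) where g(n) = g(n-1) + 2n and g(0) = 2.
Recurrence: g(n) = g(n-1) + 2n, initial: g(0) = 2.
Telescoping: g(n) = g(0) + 2·Σᵢ₌₁ⁿ i = 2 + 2·n(n+1)/2.

g(n) = 2·n(n+1)/2 + 2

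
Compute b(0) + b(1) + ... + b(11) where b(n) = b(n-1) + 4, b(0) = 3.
Computing the sequence terms: 3, 7, 11, 15, 19, 23, 27, 31, 35, 39, 43, 47
Adding these values together:

300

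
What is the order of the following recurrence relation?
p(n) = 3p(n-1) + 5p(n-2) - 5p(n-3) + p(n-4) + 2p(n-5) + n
The order is the largest lag k for which p(n-k) appears. Here the deepest term is p(n-5) (the n term is non-homogeneous and does not affect the order), so the order is 5.

Order 5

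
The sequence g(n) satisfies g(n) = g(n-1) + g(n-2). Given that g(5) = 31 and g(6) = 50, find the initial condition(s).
Work backwards using g(k) = g(k+2) - g(k+1):
g(4) = g(6) - g(5) = 50 - 31 = 19
g(3) = g(5) - g(4) = 31 - 19 = 12
g(2) = g(4) - g(3) = 19 - 12 = 7
g(1) = g(3) - g(2) = 12 - 7 = 5
g(0) = g(2) - g(1) = 7 - 5 = 2

g(0) = 2, g(1) = 5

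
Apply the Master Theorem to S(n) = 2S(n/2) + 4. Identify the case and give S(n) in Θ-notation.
Master Theorem template: S(n) = a·S(n/b) + f(n).
Here: a=2, b=2, f(n)=4
Compute log_b(a) = log_2(2) = 1.
f(n) = 4 = O(n^(1-ε)) with ε = 1. Case 1: S(n) = Θ(n^log_b(a)) = Θ(n).

Case 1: S(n) = Θ(n)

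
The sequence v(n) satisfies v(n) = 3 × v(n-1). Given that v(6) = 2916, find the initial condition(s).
In general v(n) = 3ⁿ · v(0). At n = 6: v(0) = v(6) / 3^6 = 2916 / 729 = 4.

v(0) = 4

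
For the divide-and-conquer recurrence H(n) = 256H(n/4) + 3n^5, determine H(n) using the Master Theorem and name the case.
Master Theorem template: H(n) = a·H(n/b) + f(n).
Here: a=256, b=4, f(n)=3n^5
Compute log_b(a) = log_4(256) = 4.
f(n) = 3n^5 = Ω(n^(4+ε)) with ε = 1, and the regularity condition holds (a·f(n/b) = (a/b^5)·f(n) with a/b^5 = 4^-1 < 1). Case 3: H(n) = Θ(f(n)) = Θ(n^5).

Case 3: H(n) = Θ(n^5)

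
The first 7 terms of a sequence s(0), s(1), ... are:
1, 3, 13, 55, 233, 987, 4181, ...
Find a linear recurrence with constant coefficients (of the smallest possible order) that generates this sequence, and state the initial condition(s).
Look for the lowest-order linear relation among consecutive terms.
Observation: s(n) - 4·s(n-1) - (1)·s(n-2) = 0 holds for the shown terms, and no order-1 relation s(n) = α·s(n-1) + β fits.
Check at n=3: 4·13 + (1)·3 = 55. ✓

s(n) = 4s(n-1) + s(n-2), s(0) = 1, s(1) = 3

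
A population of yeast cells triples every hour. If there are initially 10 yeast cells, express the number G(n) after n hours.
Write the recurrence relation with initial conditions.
Each hour multiplies the count by 3, so the count after n hours depends only on the count after n-1 hours: G(n) = 3 × G(n-1). The starting count gives G(0) = 10.
Unrolling n times gives the closed form G(n) = 10 × 3ⁿ.

G(n) = 3 × G(n-1), G(0) = 10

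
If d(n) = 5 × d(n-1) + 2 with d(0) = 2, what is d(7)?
Computing step by step:
d(0) = 2
d(1) = 5 × 2 + 2 = 12
d(2) = 5 × 12 + 2 = 62
d(3) = 5 × 62 + 2 = 312
d(4) = 5 × 312 + 2 = 1562
d(5) = 5 × 1562 + 2 = 7812
d(6) = 5 × 7812 + 2 = 39062
d(7) = 5 × 39062 + 2 = 195312

195312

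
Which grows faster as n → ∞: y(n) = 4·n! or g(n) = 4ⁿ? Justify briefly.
Comparing growth rates:
Growth-rate hierarchy: log n ≺ any polynomial ≺ any exponential cⁿ (c>1) ≺ n! ≺ nⁿ.
factorial dominates exponential base 4 asymptotically.

y(n) grows faster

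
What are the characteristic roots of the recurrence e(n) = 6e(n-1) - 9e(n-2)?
Substitute e(n) = rⁿ and divide through by rⁿ⁻²: r² - 6r + 9 = 0
Factor: (r - 3)² = 0, so r = 3 (double root).
General solution: e(n) = (A + Bn)·3ⁿ

Characteristic: r² - 6r + 9 = 0, Roots: r = 3 (double root)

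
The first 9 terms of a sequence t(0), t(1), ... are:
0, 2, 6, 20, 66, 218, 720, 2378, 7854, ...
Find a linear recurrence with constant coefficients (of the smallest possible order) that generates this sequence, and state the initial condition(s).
Look for the lowest-order linear relation among consecutive terms.
Observation: t(n) - 3·t(n-1) - (1)·t(n-2) = 0 holds for the shown terms, and no order-1 relation t(n) = α·t(n-1) + β fits.
Check at n=3: 3·6 + (1)·2 = 20. ✓

t(n) = 3t(n-1) + t(n-2), t(0) = 0, t(1) = 2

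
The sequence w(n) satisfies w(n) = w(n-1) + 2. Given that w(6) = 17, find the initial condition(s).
w(6) = w(0) + 6·2, so w(0) = 17 - 12 = 5.

w(0) = 5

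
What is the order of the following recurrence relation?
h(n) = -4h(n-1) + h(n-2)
The order is the largest lag k for which h(n-k) appears. Here the deepest term is h(n-2), so the order is 2.

Order 2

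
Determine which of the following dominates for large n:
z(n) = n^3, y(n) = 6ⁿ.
Comparing growth rates:
Growth-rate hierarchy: log n ≺ any polynomial ≺ any exponential cⁿ (c>1) ≺ n! ≺ nⁿ.
exponential base 6 dominates polynomial degree 3 asymptotically.

y(n) grows faster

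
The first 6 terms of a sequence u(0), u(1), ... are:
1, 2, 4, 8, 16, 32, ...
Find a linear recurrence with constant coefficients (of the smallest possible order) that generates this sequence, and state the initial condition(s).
Look for the lowest-order linear relation among consecutive terms.
Observation: each term is 2× the previous.
Check at n=2: 2·2 = 4. ✓

u(n) = 2 × u(n-1), u(0) = 1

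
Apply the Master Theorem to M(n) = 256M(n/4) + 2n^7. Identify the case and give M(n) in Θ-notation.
Master Theorem template: M(n) = a·M(n/b) + f(n).
Here: a=256, b=4, f(n)=2n^7
Compute log_b(a) = log_4(256) = 4.
f(n) = 2n^7 = Ω(n^(4+ε)) with ε = 3, and the regularity condition holds (a·f(n/b) = (a/b^7)·f(n) with a/b^7 = 4^-3 < 1). Case 3: M(n) = Θ(f(n)) = Θ(n^7).

Case 3: M(n) = Θ(n^7)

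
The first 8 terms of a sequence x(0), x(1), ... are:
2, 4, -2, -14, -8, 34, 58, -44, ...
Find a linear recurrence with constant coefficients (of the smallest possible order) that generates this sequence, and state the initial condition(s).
Look for the lowest-order linear relation among consecutive terms.
Observation: x(n) - 1·x(n-1) - (-3)·x(n-2) = 0 holds for the shown terms, and no order-1 relation x(n) = α·x(n-1) + β fits.
Check at n=3: 1·-2 + (-3)·4 = -14. ✓

x(n) = x(n-1) - 3x(n-2), x(0) = 2, x(1) = 4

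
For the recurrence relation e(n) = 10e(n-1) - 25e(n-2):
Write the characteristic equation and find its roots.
Substitute e(n) = rⁿ and divide through by rⁿ⁻²: r² - 10r + 25 = 0
Factor: (r - 5)² = 0, so r = 5 (double root).
General solution: e(n) = (A + Bn)·5ⁿ

Characteristic: r² - 10r + 25 = 0, Roots: r = 5 (double root)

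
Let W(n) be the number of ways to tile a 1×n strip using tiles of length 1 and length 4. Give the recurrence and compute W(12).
Condition on the last tile: it has length 1 (leaving a 1×(n-1) strip) or length 4 (leaving a 1×(n-4) strip), so W(n) = W(n-1) + W(n-4) (order-4 linear recurrence).
For 0 ≤ i < 4 only unit tiles fit, so W(i) = 1.
Iterating the recurrence: W(4) = 2, W(5) = 3, W(6) = 4, W(7) = 5, W(8) = 7, W(9) = 10, W(10) = 14, W(11) = 19, W(12) = 26.

W(n) = W(n-1) + W(n-4), with W(i) = 1 for 0 ≤ i < 4; W(12) = 26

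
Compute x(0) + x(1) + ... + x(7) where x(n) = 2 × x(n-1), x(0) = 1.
Computing the sequence terms: 1, 2, 4, 8, 16, 32, 64, 128
Adding these values together:

255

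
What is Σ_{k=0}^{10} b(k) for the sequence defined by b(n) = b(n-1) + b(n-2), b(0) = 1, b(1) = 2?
Computing the sequence terms: 1, 2, 3, 5, 8, 13, 21, 34, 55, 89, 144
Adding these values together:

375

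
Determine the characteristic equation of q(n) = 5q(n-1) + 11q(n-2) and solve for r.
Substitute q(n) = rⁿ and divide through by rⁿ⁻²: r² - 5r - 11 = 0
Discriminant: 5² + 4·11 = 69, not a perfect square, so by the quadratic formula r = (5 ± √69)/2.
General solution: q(n) = A·r₁ⁿ + B·r₂ⁿ where r₁,r₂ = (5 ± √69)/2

Characteristic: r² - 5r - 11 = 0, Roots: r = (5 ± √69)/2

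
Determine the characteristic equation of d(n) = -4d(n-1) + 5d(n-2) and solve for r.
Substitute d(n) = rⁿ and divide through by rⁿ⁻²: r² + 4r - 5 = 0
Factor: (r + 5)(r - 1) = 0, so r = -5, 1.
General solution: d(n) = A·(-5)ⁿ + B·1ⁿ

Characteristic: r² + 4r - 5 = 0, Roots: r = -5, 1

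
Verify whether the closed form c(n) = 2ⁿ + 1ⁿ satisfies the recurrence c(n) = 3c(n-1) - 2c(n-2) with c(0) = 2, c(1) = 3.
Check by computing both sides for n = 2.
From the recurrence with c(0) = 2, c(1) = 3:
  c(0) = 2, c(1) = 3, c(2) = 5
  so the recurrence gives c(2) = 5.
From the proposed closed form c(n) = 2ⁿ + 1ⁿ:
  c(2) = 5.
Both sides give 5 at n = 2, and the initial condition(s) match, so the closed form is consistent.

Yes, the closed form is correct.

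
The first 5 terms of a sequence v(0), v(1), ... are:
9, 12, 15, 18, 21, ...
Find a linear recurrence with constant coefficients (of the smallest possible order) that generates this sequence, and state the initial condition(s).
Look for the lowest-order linear relation among consecutive terms.
Observation: consecutive differences are constant (= 3).
Check at n=2: 1·12 + 3 = 15. ✓

v(n) = v(n-1) + 3, v(0) = 9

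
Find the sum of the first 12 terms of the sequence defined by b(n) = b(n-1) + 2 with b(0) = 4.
Computing the sequence terms: 4, 6, 8, 10, 12, 14, 16, 18, 20, 22, 24, 26
Adding these values together:

180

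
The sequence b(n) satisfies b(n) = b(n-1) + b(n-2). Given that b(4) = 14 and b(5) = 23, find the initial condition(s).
Work backwards using b(k) = b(k+2) - b(k+1):
b(3) = b(5) - b(4) = 23 - 14 = 9
b(2) = b(4) - b(3) = 14 - 9 = 5
b(1) = b(3) - b(2) = 9 - 5 = 4
b(0) = b(2) - b(1) = 5 - 4 = 1

b(0) = 1, b(1) = 4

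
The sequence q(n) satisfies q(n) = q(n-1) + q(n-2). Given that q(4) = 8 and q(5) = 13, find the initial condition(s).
Work backwards using q(k) = q(k+2) - q(k+1):
q(3) = q(5) - q(4) = 13 - 8 = 5
q(2) = q(4) - q(3) = 8 - 5 = 3
q(1) = q(3) - q(2) = 5 - 3 = 2
q(0) = q(2) - q(1) = 3 - 2 = 1

q(0) = 1, q(1) = 2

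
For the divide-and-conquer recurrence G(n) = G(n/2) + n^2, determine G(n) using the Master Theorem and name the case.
Master Theorem template: G(n) = a·G(n/b) + f(n).
Here: a=1, b=2, f(n)=n^2
Compute log_b(a) = log_2(1) = 0.
f(n) = n^2 = Ω(n^(0+ε)) with ε = 2, and the regularity condition holds (a·f(n/b) = (a/b^2)·f(n) with a/b^2 = 2^-2 < 1). Case 3: G(n) = Θ(f(n)) = Θ(n^2).

Case 3: G(n) = Θ(n^2)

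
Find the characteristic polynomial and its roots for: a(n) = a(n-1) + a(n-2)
Substitute a(n) = rⁿ and divide through by rⁿ⁻²: r² - r - 1 = 0
Discriminant: 1² + 4·1 = 5, not a perfect square, so by the quadratic formula r = (1 ± √5)/2.
General solution: a(n) = A·r₁ⁿ + B·r₂ⁿ where r₁,r₂ = (1 ± √5)/2

Characteristic: r² - r - 1 = 0, Roots: r = (1 ± √5)/2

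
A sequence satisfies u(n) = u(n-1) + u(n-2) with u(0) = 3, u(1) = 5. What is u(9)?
Computing the sequence terms:
3, 5, 8, 13, 21, 34, 55, 89, 144, 233

233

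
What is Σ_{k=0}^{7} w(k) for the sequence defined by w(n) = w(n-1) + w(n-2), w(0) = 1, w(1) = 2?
Computing the sequence terms: 1, 2, 3, 5, 8, 13, 21, 34
Adding these values together:

87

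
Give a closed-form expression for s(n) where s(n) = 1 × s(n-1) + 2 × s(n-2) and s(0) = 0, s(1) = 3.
Recurrence: s(n) = 1 × s(n-1) + 2 × s(n-2), initial: s(0) = 0, s(1) = 3.
Characteristic equation: r² - 1r - 2 = 0, which factors as (r - 2)(r + 1) = 0, so r = 2, -1. General solution s(n) = A·2ⁿ + B·(-1)ⁿ. From s(0) = 0: A + B = 0. From s(1) = 3: 2A - 1B = 3. Solving gives A = 1, B = -1.

s(n) = 2ⁿ - (-1)ⁿ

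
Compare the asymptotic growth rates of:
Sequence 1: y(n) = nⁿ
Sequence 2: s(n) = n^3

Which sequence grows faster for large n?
Comparing growth rates:
Growth-rate hierarchy: log n ≺ any polynomial ≺ any exponential cⁿ (c>1) ≺ n! ≺ nⁿ.
super-exponential nⁿ dominates polynomial degree 3 asymptotically.

y(n) grows faster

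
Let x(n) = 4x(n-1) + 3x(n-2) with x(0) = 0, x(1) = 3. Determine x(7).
Computing the sequence terms:
0, 3, 12, 57, 264, 1227, 5700, 26481

26481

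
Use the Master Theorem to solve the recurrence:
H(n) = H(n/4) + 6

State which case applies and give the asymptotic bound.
Master Theorem template: H(n) = a·H(n/b) + f(n).
Here: a=1, b=4, f(n)=6
Compute log_b(a) = log_4(1) = 0.
f(n) = 6 = Θ(1). Case 2: H(n) = Θ(log n).

Case 2: H(n) = Θ(log n)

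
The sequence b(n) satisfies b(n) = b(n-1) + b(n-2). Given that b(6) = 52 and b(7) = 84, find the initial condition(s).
Work backwards using b(k) = b(k+2) - b(k+1):
b(5) = b(7) - b(6) = 84 - 52 = 32
b(4) = b(6) - b(5) = 52 - 32 = 20
b(3) = b(5) - b(4) = 32 - 20 = 12
b(2) = b(4) - b(3) = 20 - 12 = 8
b(1) = b(3) - b(2) = 12 - 8 = 4
b(0) = b(2) - b(1) = 8 - 4 = 4

b(0) = 4, b(1) = 4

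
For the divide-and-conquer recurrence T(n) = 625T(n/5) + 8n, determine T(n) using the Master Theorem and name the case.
Master Theorem template: T(n) = a·T(n/b) + f(n).
Here: a=625, b=5, f(n)=8n
Compute log_b(a) = log_5(625) = 4.
f(n) = 8n = O(n^(4-ε)) with ε = 3. Case 1: T(n) = Θ(n^log_b(a)) = Θ(n^4).

Case 1: T(n) = Θ(n^4)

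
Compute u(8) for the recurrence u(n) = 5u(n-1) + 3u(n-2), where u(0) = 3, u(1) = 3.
Computing the sequence terms:
3, 3, 24, 129, 717, 3972, 22011, 121971, 675888

675888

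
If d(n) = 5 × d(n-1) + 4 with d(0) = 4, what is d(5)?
Computing step by step:
d(0) = 4
d(1) = 5 × 4 + 4 = 24
d(2) = 5 × 24 + 4 = 124
d(3) = 5 × 124 + 4 = 624
d(4) = 5 × 624 + 4 = 3124
d(5) = 5 × 3124 + 4 = 15624

15624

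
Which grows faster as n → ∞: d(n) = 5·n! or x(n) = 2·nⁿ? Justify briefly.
Comparing growth rates:
Growth-rate hierarchy: log n ≺ any polynomial ≺ any exponential cⁿ (c>1) ≺ n! ≺ nⁿ.
super-exponential nⁿ dominates factorial asymptotically.

x(n) grows faster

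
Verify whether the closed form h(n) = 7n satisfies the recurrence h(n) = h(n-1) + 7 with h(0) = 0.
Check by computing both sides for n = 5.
From the recurrence with h(0) = 0:
  h(0) = 0, h(1) = 7, h(2) = 14, h(3) = 21, h(4) = 28, h(5) = 35
  so the recurrence gives h(5) = 35.
From the proposed closed form h(n) = 7n:
  h(5) = 35.
Both sides give 35 at n = 5, and the initial condition(s) match, so the closed form is consistent.

Yes, the closed form is correct.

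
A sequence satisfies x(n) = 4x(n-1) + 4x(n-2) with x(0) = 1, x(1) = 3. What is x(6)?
Computing the sequence terms:
1, 3, 16, 76, 368, 1776, 8576

8576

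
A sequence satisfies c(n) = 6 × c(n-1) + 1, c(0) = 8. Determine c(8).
Computing step by step:
c(0) = 8
c(1) = 6 × 8 + 1 = 49
c(2) = 6 × 49 + 1 = 295
c(3) = 6 × 295 + 1 = 1771
c(4) = 6 × 1771 + 1 = 10627
c(5) = 6 × 10627 + 1 = 63763
c(6) = 6 × 63763 + 1 = 382579
c(7) = 6 × 382579 + 1 = 2295475
c(8) = 6 × 2295475 + 1 = 13772851

13772851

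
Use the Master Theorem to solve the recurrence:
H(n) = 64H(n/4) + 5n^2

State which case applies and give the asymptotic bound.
Master Theorem template: H(n) = a·H(n/b) + f(n).
Here: a=64, b=4, f(n)=5n^2
Compute log_b(a) = log_4(64) = 3.
f(n) = 5n^2 = O(n^(3-ε)) with ε = 1. Case 1: H(n) = Θ(n^log_b(a)) = Θ(n^3).

Case 1: H(n) = Θ(n^3)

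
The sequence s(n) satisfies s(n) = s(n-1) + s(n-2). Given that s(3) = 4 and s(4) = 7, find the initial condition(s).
Work backwards using s(k) = s(k+2) - s(k+1):
s(2) = s(4) - s(3) = 7 - 4 = 3
s(1) = s(3) - s(2) = 4 - 3 = 1
s(0) = s(2) - s(1) = 3 - 1 = 2

s(0) = 2, s(1) = 1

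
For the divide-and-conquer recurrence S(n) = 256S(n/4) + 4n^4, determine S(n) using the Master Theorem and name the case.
Master Theorem template: S(n) = a·S(n/b) + f(n).
Here: a=256, b=4, f(n)=4n^4
Compute log_b(a) = log_4(256) = 4.
f(n) = 4n^4 = Θ(n^4). Case 2: S(n) = Θ(n^4 log n).

Case 2: S(n) = Θ(n^4 log n)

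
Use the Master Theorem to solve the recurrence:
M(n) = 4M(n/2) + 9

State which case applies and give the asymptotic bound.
Master Theorem template: M(n) = a·M(n/b) + f(n).
Here: a=4, b=2, f(n)=9
Compute log_b(a) = log_2(4) = 2.
f(n) = 9 = O(n^(2-ε)) with ε = 2. Case 1: M(n) = Θ(n^log_b(a)) = Θ(n^2).

Case 1: M(n) = Θ(n^2)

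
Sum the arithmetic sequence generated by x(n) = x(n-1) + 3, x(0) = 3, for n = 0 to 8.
Computing the sequence terms: 3, 6, 9, 12, 15, 18, 21, 24, 27
Adding these values together:

135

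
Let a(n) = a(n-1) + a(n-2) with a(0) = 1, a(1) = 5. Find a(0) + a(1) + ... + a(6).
Computing the sequence terms: 1, 5, 6, 11, 17, 28, 45
Adding these values together:

113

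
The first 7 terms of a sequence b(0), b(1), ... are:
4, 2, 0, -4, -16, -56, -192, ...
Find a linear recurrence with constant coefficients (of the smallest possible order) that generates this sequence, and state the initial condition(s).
Look for the lowest-order linear relation among consecutive terms.
Observation: b(n) - 4·b(n-1) - (-2)·b(n-2) = 0 holds for the shown terms, and no order-1 relation b(n) = α·b(n-1) + β fits.
Check at n=3: 4·0 + (-2)·2 = -4. ✓

b(n) = 4b(n-1) - 2b(n-2), b(0) = 4, b(1) = 2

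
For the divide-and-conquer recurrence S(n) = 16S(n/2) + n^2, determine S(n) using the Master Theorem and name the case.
Master Theorem template: S(n) = a·S(n/b) + f(n).
Here: a=16, b=2, f(n)=n^2
Compute log_b(a) = log_2(16) = 4.
f(n) = n^2 = O(n^(4-ε)) with ε = 2. Case 1: S(n) = Θ(n^log_b(a)) = Θ(n^4).

Case 1: S(n) = Θ(n^4)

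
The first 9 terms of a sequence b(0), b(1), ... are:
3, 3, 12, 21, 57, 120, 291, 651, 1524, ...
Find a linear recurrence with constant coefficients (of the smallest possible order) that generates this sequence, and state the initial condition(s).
Look for the lowest-order linear relation among consecutive terms.
Observation: b(n) - 1·b(n-1) - (3)·b(n-2) = 0 holds for the shown terms, and no order-1 relation b(n) = α·b(n-1) + β fits.
Check at n=3: 1·12 + (3)·3 = 21. ✓

b(n) = b(n-1) + 3b(n-2), b(0) = 3, b(1) = 3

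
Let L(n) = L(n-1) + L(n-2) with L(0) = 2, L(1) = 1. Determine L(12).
Computing the sequence terms:
2, 1, 3, 4, 7, 11, 18, 29, 47, 76, 123, 199, 322

322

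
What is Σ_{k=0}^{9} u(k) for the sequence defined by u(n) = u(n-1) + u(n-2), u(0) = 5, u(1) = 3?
Computing the sequence terms: 5, 3, 8, 11, 19, 30, 49, 79, 128, 207
Adding these values together:

539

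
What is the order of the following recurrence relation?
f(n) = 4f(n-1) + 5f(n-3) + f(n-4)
The order is the largest lag k for which f(n-k) appears. Here the deepest term is f(n-4), so the order is 4.

Order 4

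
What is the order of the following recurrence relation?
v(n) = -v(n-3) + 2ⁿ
The order is the largest lag k for which v(n-k) appears. Here the deepest term is v(n-3) (the 2ⁿ term is non-homogeneous and does not affect the order), so the order is 3.

Order 3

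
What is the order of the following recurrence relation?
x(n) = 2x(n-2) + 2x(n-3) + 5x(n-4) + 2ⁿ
The order is the largest lag k for which x(n-k) appears. Here the deepest term is x(n-4) (the 2ⁿ term is non-homogeneous and does not affect the order), so the order is 4.

Order 4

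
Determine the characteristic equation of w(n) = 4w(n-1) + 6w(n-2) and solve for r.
Substitute w(n) = rⁿ and divide through by rⁿ⁻²: r² - 4r - 6 = 0
Discriminant: 4² + 4·6 = 40, not a perfect square, so by the quadratic formula r = (4 ± √40)/2.
General solution: w(n) = A·r₁ⁿ + B·r₂ⁿ where r₁,r₂ = (4 ± √40)/2

Characteristic: r² - 4r - 6 = 0, Roots: r = (4 ± √40)/2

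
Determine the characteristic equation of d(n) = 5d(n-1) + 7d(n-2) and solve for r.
Substitute d(n) = rⁿ and divide through by rⁿ⁻²: r² - 5r - 7 = 0
Discriminant: 5² + 4·7 = 53, not a perfect square, so by the quadratic formula r = (5 ± √53)/2.
General solution: d(n) = A·r₁ⁿ + B·r₂ⁿ where r₁,r₂ = (5 ± √53)/2

Characteristic: r² - 5r - 7 = 0, Roots: r = (5 ± √53)/2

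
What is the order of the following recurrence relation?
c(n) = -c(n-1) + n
The order is the largest lag k for which c(n-k) appears. Here the deepest term is c(n-1) (the n term is non-homogeneous and does not affect the order), so the order is 1.

Order 1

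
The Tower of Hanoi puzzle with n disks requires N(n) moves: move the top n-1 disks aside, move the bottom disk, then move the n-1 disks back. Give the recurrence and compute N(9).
Moving n disks = move the top n-1 disks aside (N(n-1) moves) + move the largest disk (1 move) + move the n-1 disks back on top (N(n-1) moves), so N(n) = 2N(n-1) + 1, with N(1) = 1 (a single disk takes one move).
First terms: 1, 3, 7, 15, 31, 63, … — each is one less than a power of 2. Indeed N(n) + 1 = 2(N(n-1) + 1) with N(1) + 1 = 2, so N(n) + 1 = 2ⁿ and N(n) = 2ⁿ - 1.
Hence N(9) = 2^9 - 1 = 512 - 1 = 511.

N(n) = 2N(n-1) + 1, N(1) = 1; N(9) = 511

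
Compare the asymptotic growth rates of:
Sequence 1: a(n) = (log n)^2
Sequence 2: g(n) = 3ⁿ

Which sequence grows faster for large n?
Comparing growth rates:
Growth-rate hierarchy: log n ≺ any polynomial ≺ any exponential cⁿ (c>1) ≺ n! ≺ nⁿ.
exponential base 3 dominates polylogarithmic (log n)^2 asymptotically.

g(n) grows faster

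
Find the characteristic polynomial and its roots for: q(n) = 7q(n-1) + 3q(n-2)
Substitute q(n) = rⁿ and divide through by rⁿ⁻²: r² - 7r - 3 = 0
Discriminant: 7² + 4·3 = 61, not a perfect square, so by the quadratic formula r = (7 ± √61)/2.
General solution: q(n) = A·r₁ⁿ + B·r₂ⁿ where r₁,r₂ = (7 ± √61)/2

Characteristic: r² - 7r - 3 = 0, Roots: r = (7 ± √61)/2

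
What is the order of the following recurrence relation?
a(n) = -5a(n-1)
The order is the largest lag k for which a(n-k) appears. Here the deepest term is a(n-1), so the order is 1.

Order 1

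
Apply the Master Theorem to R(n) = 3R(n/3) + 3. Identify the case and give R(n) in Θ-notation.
Master Theorem template: R(n) = a·R(n/b) + f(n).
Here: a=3, b=3, f(n)=3
Compute log_b(a) = log_3(3) = 1.
f(n) = 3 = O(n^(1-ε)) with ε = 1. Case 1: R(n) = Θ(n^log_b(a)) = Θ(n).

Case 1: R(n) = Θ(n)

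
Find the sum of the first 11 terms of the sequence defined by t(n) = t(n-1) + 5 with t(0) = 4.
Computing the sequence terms: 4, 9, 14, 19, 24, 29, 34, 39, 44, 49, 54
Adding these values together:

319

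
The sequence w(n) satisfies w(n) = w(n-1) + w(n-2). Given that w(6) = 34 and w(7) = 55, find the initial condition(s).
Work backwards using w(k) = w(k+2) - w(k+1):
w(5) = w(7) - w(6) = 55 - 34 = 21
w(4) = w(6) - w(5) = 34 - 21 = 13
w(3) = w(5) - w(4) = 21 - 13 = 8
w(2) = w(4) - w(3) = 13 - 8 = 5
w(1) = w(3) - w(2) = 8 - 5 = 3
w(0) = w(2) - w(1) = 5 - 3 = 2

w(0) = 2, w(1) = 3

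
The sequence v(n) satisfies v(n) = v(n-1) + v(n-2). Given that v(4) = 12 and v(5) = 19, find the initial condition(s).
Work backwards using v(k) = v(k+2) - v(k+1):
v(3) = v(5) - v(4) = 19 - 12 = 7
v(2) = v(4) - v(3) = 12 - 7 = 5
v(1) = v(3) - v(2) = 7 - 5 = 2
v(0) = v(2) - v(1) = 5 - 2 = 3

v(0) = 3, v(1) = 2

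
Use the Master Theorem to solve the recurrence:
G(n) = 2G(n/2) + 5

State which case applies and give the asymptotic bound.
Master Theorem template: G(n) = a·G(n/b) + f(n).
Here: a=2, b=2, f(n)=5
Compute log_b(a) = log_2(2) = 1.
f(n) = 5 = O(n^(1-ε)) with ε = 1. Case 1: G(n) = Θ(n^log_b(a)) = Θ(n).

Case 1: G(n) = Θ(n)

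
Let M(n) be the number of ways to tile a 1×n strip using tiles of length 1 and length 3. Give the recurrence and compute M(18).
Condition on the last tile: it has length 1 (leaving a 1×(n-1) strip) or length 3 (leaving a 1×(n-3) strip), so M(n) = M(n-1) + M(n-3) (order-3 linear recurrence).
For 0 ≤ i < 3 only unit tiles fit, so M(i) = 1.
Iterating the recurrence: M(3) = 2, M(4) = 3, M(5) = 4, M(6) = 6, M(7) = 9, M(8) = 13, M(9) = 19, M(10) = 28, M(11) = 41, M(12) = 60, M(13) = 88, M(14) = 129, M(15) = 189, M(16) = 277, M(17) = 406, M(18) = 595.

M(n) = M(n-1) + M(n-3), with M(i) = 1 for 0 ≤ i < 3; M(18) = 595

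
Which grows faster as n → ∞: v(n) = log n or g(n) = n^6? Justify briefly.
Comparing growth rates:
Growth-rate hierarchy: log n ≺ any polynomial ≺ any exponential cⁿ (c>1) ≺ n! ≺ nⁿ.
polynomial degree 6 dominates logarithmic asymptotically.

g(n) grows faster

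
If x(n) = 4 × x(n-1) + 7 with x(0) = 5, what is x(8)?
Computing step by step:
x(0) = 5
x(1) = 4 × 5 + 7 = 27
x(2) = 4 × 27 + 7 = 115
x(3) = 4 × 115 + 7 = 467
x(4) = 4 × 467 + 7 = 1875
x(5) = 4 × 1875 + 7 = 7507
x(6) = 4 × 7507 + 7 = 30035
x(7) = 4 × 30035 + 7 = 120147
x(8) = 4 × 120147 + 7 = 480595

480595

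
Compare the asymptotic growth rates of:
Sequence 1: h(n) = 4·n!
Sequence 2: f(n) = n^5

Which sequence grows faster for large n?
Comparing growth rates:
Growth-rate hierarchy: log n ≺ any polynomial ≺ any exponential cⁿ (c>1) ≺ n! ≺ nⁿ.
factorial dominates polynomial degree 5 asymptotically.

h(n) grows faster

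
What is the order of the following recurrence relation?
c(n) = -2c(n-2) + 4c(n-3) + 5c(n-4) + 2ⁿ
The order is the largest lag k for which c(n-k) appears. Here the deepest term is c(n-4) (the 2ⁿ term is non-homogeneous and does not affect the order), so the order is 4.

Order 4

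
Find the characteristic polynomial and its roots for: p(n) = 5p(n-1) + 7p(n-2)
Substitute p(n) = rⁿ and divide through by rⁿ⁻²: r² - 5r - 7 = 0
Discriminant: 5² + 4·7 = 53, not a perfect square, so by the quadratic formula r = (5 ± √53)/2.
General solution: p(n) = A·r₁ⁿ + B·r₂ⁿ where r₁,r₂ = (5 ± √53)/2

Characteristic: r² - 5r - 7 = 0, Roots: r = (5 ± √53)/2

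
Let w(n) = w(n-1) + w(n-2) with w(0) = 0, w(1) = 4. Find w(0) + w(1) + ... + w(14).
Computing the sequence terms: 0, 4, 4, 8, 12, 20, 32, 52, 84, 136, 220, 356, 576, 932, 1508
Adding these values together:

3944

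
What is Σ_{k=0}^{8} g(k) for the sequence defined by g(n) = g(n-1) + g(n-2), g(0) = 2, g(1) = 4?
Computing the sequence terms: 2, 4, 6, 10, 16, 26, 42, 68, 110
Adding these values together:

284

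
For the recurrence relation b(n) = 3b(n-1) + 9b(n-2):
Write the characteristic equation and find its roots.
Substitute b(n) = rⁿ and divide through by rⁿ⁻²: r² - 3r - 9 = 0
Discriminant: 3² + 4·9 = 45, not a perfect square, so by the quadratic formula r = (3 ± √45)/2.
General solution: b(n) = A·r₁ⁿ + B·r₂ⁿ where r₁,r₂ = (3 ± √45)/2

Characteristic: r² - 3r - 9 = 0, Roots: r = (3 ± √45)/2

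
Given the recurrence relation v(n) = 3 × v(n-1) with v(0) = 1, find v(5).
Computing step by step:
v(0) = 1
v(1) = 3 × 1 = 3
v(2) = 3 × 3 = 9
v(3) = 3 × 9 = 27
v(4) = 3 × 27 = 81
v(5) = 3 × 81 = 243

243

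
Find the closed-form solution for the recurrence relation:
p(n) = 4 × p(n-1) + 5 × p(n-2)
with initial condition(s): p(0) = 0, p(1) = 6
Recurrence: p(n) = 4 × p(n-1) + 5 × p(n-2), initial: p(0) = 0, p(1) = 6.
Characteristic equation: r² - 4r - 5 = 0, which factors as (r - 5)(r + 1) = 0, so r = 5, -1. General solution p(n) = A·5ⁿ + B·(-1)ⁿ. From p(0) = 0: A + B = 0. From p(1) = 6: 5A - 1B = 6. Solving gives A = 1, B = -1.

p(n) = 5ⁿ - (-1)ⁿ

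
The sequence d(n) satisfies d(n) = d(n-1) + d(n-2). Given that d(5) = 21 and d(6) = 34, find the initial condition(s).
Work backwards using d(k) = d(k+2) - d(k+1):
d(4) = d(6) - d(5) = 34 - 21 = 13
d(3) = d(5) - d(4) = 21 - 13 = 8
d(2) = d(4) - d(3) = 13 - 8 = 5
d(1) = d(3) - d(2) = 8 - 5 = 3
d(0) = d(2) - d(1) = 5 - 3 = 2

d(0) = 2, d(1) = 3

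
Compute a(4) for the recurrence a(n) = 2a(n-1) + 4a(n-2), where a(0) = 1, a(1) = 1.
Computing the sequence terms:
1, 1, 6, 16, 56

56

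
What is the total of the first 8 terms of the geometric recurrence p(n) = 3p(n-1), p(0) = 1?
Computing the sequence terms: 1, 3, 9, 27, 81, 243, 729, 2187
Adding these values together:

3280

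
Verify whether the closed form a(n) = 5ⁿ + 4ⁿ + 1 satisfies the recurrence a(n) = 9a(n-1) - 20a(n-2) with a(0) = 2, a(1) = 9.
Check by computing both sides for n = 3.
From the recurrence with a(0) = 2, a(1) = 9:
  a(0) = 2, a(1) = 9, a(2) = 41, a(3) = 189
  so the recurrence gives a(3) = 189.
From the proposed closed form a(n) = 5ⁿ + 4ⁿ + 1:
  a(3) = 190.
The recurrence gives 189 but the closed form gives 190, so the closed form does not satisfy the recurrence.

No, the closed form is incorrect.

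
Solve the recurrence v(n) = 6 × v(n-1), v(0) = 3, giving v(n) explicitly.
Recurrence: v(n) = 6 × v(n-1), initial: v(0) = 3.
Each term is 6 times the previous, so this is geometric with ratio 6. After n steps: v(n) = v(0)·6ⁿ = 3·6ⁿ.

v(n) = 3·6ⁿ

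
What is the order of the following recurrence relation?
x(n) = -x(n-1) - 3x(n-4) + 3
The order is the largest lag k for which x(n-k) appears. Here the deepest term is x(n-4) (the 3 term is non-homogeneous and does not affect the order), so the order is 4.

Order 4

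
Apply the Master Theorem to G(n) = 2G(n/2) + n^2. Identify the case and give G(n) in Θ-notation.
Master Theorem template: G(n) = a·G(n/b) + f(n).
Here: a=2, b=2, f(n)=n^2
Compute log_b(a) = log_2(2) = 1.
f(n) = n^2 = Ω(n^(1+ε)) with ε = 1, and the regularity condition holds (a·f(n/b) = (a/b^2)·f(n) with a/b^2 = 2^-1 < 1). Case 3: G(n) = Θ(f(n)) = Θ(n^2).

Case 3: G(n) = Θ(n^2)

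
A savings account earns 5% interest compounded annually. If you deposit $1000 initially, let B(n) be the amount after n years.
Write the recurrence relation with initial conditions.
Each year the balance grows by 5%, i.e. is multiplied by 1 + 5/100 = 1.05, so B(n) = 1.05 × B(n-1). The initial deposit gives B(0) = 1000.
Unrolling gives the closed form B(n) = 1000 × (1.05)ⁿ.

B(n) = 1.05 × B(n-1), B(0) = 1000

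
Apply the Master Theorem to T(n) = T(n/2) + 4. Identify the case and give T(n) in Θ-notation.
Master Theorem template: T(n) = a·T(n/b) + f(n).
Here: a=1, b=2, f(n)=4
Compute log_b(a) = log_2(1) = 0.
f(n) = 4 = Θ(1). Case 2: T(n) = Θ(log n).

Case 2: T(n) = Θ(log n)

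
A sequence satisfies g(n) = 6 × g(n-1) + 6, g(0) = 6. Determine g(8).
Computing step by step:
g(0) = 6
g(1) = 6 × 6 + 6 = 42
g(2) = 6 × 42 + 6 = 258
g(3) = 6 × 258 + 6 = 1554
g(4) = 6 × 1554 + 6 = 9330
g(5) = 6 × 9330 + 6 = 55986
g(6) = 6 × 55986 + 6 = 335922
g(7) = 6 × 335922 + 6 = 2015538
g(8) = 6 × 2015538 + 6 = 12093234

12093234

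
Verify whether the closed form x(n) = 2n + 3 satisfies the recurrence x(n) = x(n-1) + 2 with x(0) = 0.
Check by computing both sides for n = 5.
From the recurrence with x(0) = 0:
  x(0) = 0, x(1) = 2, x(2) = 4, x(3) = 6, x(4) = 8, x(5) = 10
  so the recurrence gives x(5) = 10.
From the proposed closed form x(n) = 2n + 3:
  x(5) = 13.
The recurrence gives 10 but the closed form gives 13, so the closed form does not satisfy the recurrence.

No, the closed form is incorrect.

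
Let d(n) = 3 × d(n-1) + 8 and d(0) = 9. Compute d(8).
Computing step by step:
d(0) = 9
d(1) = 3 × 9 + 8 = 35
d(2) = 3 × 35 + 8 = 113
d(3) = 3 × 113 + 8 = 347
d(4) = 3 × 347 + 8 = 1049
d(5) = 3 × 1049 + 8 = 3155
d(6) = 3 × 3155 + 8 = 9473
d(7) = 3 × 9473 + 8 = 28427
d(8) = 3 × 28427 + 8 = 85289

85289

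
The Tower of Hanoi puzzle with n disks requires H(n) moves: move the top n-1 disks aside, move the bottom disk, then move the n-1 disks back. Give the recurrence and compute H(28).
Moving n disks = move the top n-1 disks aside (H(n-1) moves) + move the largest disk (1 move) + move the n-1 disks back on top (H(n-1) moves), so H(n) = 2H(n-1) + 1, with H(1) = 1 (a single disk takes one move).
First terms: 1, 3, 7, 15, 31, 63, … — each is one less than a power of 2. Indeed H(n) + 1 = 2(H(n-1) + 1) with H(1) + 1 = 2, so H(n) + 1 = 2ⁿ and H(n) = 2ⁿ - 1.
Hence H(28) = 2^28 - 1 = 268435456 - 1 = 268435455.

H(n) = 2H(n-1) + 1, H(1) = 1; H(28) = 268435455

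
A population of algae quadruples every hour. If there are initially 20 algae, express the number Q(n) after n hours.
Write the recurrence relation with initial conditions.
Each hour multiplies the count by 4, so the count after n hours depends only on the count after n-1 hours: Q(n) = 4 × Q(n-1). The starting count gives Q(0) = 20.
Unrolling n times gives the closed form Q(n) = 20 × 4ⁿ.

Q(n) = 4 × Q(n-1), Q(0) = 20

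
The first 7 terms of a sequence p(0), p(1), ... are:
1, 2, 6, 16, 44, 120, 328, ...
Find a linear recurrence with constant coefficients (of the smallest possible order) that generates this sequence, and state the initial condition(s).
Look for the lowest-order linear relation among consecutive terms.
Observation: p(n) - 2·p(n-1) - (2)·p(n-2) = 0 holds for the shown terms, and no order-1 relation p(n) = α·p(n-1) + β fits.
Check at n=3: 2·6 + (2)·2 = 16. ✓

p(n) = 2p(n-1) + 2p(n-2), p(0) = 1, p(1) = 2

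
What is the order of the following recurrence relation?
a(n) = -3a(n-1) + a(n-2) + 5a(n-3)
The order is the largest lag k for which a(n-k) appears. Here the deepest term is a(n-3), so the order is 3.

Order 3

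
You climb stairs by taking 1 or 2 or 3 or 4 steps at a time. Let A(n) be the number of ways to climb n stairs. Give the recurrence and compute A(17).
Condition on the size of the last step (1 to 4): before it there were n-1, …, n-4 stairs climbed, and these cases are disjoint, so A(n) = A(n-1) + A(n-2) + A(n-3) + A(n-4) (order-4 linear recurrence).
Initial conditions by direct count (compositions of i into parts ≤ 4): A(1) = 1; A(2) = 2; A(3) = 4; A(4) = 8.
Iterating the recurrence: A(5) = 15, A(6) = 29, A(7) = 56, A(8) = 108, A(9) = 208, A(10) = 401, A(11) = 773, A(12) = 1490, A(13) = 2872, A(14) = 5536, A(15) = 10671, A(16) = 20569, A(17) = 39648.

A(n) = A(n-1) + A(n-2) + A(n-3) + A(n-4), A(1) = 1, A(2) = 2, A(3) = 4, A(4) = 8; A(17) = 39648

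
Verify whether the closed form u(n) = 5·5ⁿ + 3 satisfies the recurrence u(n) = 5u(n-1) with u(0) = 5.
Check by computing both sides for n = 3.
From the recurrence with u(0) = 5:
  u(0) = 5, u(1) = 25, u(2) = 125, u(3) = 625
  so the recurrence gives u(3) = 625.
From the proposed closed form u(n) = 5·5ⁿ + 3:
  u(3) = 628.
The recurrence gives 625 but the closed form gives 628, so the closed form does not satisfy the recurrence.

No, the closed form is incorrect.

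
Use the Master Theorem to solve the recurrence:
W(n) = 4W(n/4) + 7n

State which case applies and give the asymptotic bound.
Master Theorem template: W(n) = a·W(n/b) + f(n).
Here: a=4, b=4, f(n)=7n
Compute log_b(a) = log_4(4) = 1.
f(n) = 7n = Θ(n). Case 2: W(n) = Θ(n log n).

Case 2: W(n) = Θ(n log n)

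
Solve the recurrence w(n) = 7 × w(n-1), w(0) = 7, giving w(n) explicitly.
Recurrence: w(n) = 7 × w(n-1), initial: w(0) = 7.
Each term is 7 times the previous, so this is geometric with ratio 7. After n steps: w(n) = w(0)·7ⁿ = 7·7ⁿ.

w(n) = 7·7ⁿ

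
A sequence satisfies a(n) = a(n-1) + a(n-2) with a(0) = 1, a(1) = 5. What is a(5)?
Computing the sequence terms:
1, 5, 6, 11, 17, 28

28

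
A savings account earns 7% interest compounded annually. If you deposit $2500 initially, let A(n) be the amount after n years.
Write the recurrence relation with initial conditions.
Each year the balance grows by 7%, i.e. is multiplied by 1 + 7/100 = 1.07, so A(n) = 1.07 × A(n-1). The initial deposit gives A(0) = 2500.
Unrolling gives the closed form A(n) = 2500 × (1.07)ⁿ.

A(n) = 1.07 × A(n-1), A(0) = 2500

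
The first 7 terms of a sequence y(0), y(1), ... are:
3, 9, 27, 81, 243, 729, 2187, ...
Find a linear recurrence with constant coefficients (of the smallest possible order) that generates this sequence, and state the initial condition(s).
Look for the lowest-order linear relation among consecutive terms.
Observation: each term is 3× the previous.
Check at n=2: 3·9 = 27. ✓

y(n) = 3 × y(n-1), y(0) = 3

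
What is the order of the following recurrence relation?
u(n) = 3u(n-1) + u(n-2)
The order is the largest lag k for which u(n-k) appears. Here the deepest term is u(n-2), so the order is 2.

Order 2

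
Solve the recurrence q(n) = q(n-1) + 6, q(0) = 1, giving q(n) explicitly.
Recurrence: q(n) = q(n-1) + 6, initial: q(0) = 1.
Each step adds 6, so q(n) = q(0) + 6n = 6n + 1.

q(n) = 6n + 1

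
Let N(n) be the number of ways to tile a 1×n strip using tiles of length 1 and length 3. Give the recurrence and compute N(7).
Condition on the last tile: it has length 1 (leaving a 1×(n-1) strip) or length 3 (leaving a 1×(n-3) strip), so N(n) = N(n-1) + N(n-3) (order-3 linear recurrence).
For 0 ≤ i < 3 only unit tiles fit, so N(i) = 1.
Iterating the recurrence: N(3) = 2, N(4) = 3, N(5) = 4, N(6) = 6, N(7) = 9.

N(n) = N(n-1) + N(n-3), with N(i) = 1 for 0 ≤ i < 3; N(7) = 9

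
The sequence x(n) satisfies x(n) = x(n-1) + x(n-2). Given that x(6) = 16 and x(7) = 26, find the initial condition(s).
Work backwards using x(k) = x(k+2) - x(k+1):
x(5) = x(7) - x(6) = 26 - 16 = 10
x(4) = x(6) - x(5) = 16 - 10 = 6
x(3) = x(5) - x(4) = 10 - 6 = 4
x(2) = x(4) - x(3) = 6 - 4 = 2
x(1) = x(3) - x(2) = 4 - 2 = 2
x(0) = x(2) - x(1) = 2 - 2 = 0

x(0) = 0, x(1) = 2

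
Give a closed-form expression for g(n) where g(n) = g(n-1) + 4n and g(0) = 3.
Recurrence: g(n) = g(n-1) + 4n, initial: g(0) = 3.
Telescoping: g(n) = g(0) + 4·Σᵢ₌₁ⁿ i = 3 + 4·n(n+1)/2.

g(n) = 4·n(n+1)/2 + 3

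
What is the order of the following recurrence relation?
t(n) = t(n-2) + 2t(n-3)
The order is the largest lag k for which t(n-k) appears. Here the deepest term is t(n-3), so the order is 3.

Order 3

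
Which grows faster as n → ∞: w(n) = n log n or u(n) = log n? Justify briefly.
Comparing growth rates:
Growth-rate hierarchy: log n ≺ any polynomial ≺ any exponential cⁿ (c>1) ≺ n! ≺ nⁿ.
polynomial degree 1 (with log factor) dominates logarithmic asymptotically.

w(n) grows faster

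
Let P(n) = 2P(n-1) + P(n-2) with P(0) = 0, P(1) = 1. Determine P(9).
Computing the sequence terms:
0, 1, 2, 5, 12, 29, 70, 169, 408, 985

985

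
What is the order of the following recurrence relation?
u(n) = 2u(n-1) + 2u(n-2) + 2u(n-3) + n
The order is the largest lag k for which u(n-k) appears. Here the deepest term is u(n-3) (the n term is non-homogeneous and does not affect the order), so the order is 3.

Order 3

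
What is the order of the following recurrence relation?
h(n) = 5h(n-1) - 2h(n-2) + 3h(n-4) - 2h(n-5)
The order is the largest lag k for which h(n-k) appears. Here the deepest term is h(n-5), so the order is 5.

Order 5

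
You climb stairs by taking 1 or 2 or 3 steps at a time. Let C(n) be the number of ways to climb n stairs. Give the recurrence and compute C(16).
Condition on the size of the last step (1 to 3): before it there were n-1, …, n-3 stairs climbed, and these cases are disjoint, so C(n) = C(n-1) + C(n-2) + C(n-3) (order-3 linear recurrence).
Initial conditions by direct count (compositions of i into parts ≤ 3): C(1) = 1; C(2) = 2; C(3) = 4.
Iterating the recurrence: C(4) = 7, C(5) = 13, C(6) = 24, C(7) = 44, C(8) = 81, C(9) = 149, C(10) = 274, C(11) = 504, C(12) = 927, C(13) = 1705, C(14) = 3136, C(15) = 5768, C(16) = 10609.

C(n) = C(n-1) + C(n-2) + C(n-3), C(1) = 1, C(2) = 2, C(3) = 4; C(16) = 10609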